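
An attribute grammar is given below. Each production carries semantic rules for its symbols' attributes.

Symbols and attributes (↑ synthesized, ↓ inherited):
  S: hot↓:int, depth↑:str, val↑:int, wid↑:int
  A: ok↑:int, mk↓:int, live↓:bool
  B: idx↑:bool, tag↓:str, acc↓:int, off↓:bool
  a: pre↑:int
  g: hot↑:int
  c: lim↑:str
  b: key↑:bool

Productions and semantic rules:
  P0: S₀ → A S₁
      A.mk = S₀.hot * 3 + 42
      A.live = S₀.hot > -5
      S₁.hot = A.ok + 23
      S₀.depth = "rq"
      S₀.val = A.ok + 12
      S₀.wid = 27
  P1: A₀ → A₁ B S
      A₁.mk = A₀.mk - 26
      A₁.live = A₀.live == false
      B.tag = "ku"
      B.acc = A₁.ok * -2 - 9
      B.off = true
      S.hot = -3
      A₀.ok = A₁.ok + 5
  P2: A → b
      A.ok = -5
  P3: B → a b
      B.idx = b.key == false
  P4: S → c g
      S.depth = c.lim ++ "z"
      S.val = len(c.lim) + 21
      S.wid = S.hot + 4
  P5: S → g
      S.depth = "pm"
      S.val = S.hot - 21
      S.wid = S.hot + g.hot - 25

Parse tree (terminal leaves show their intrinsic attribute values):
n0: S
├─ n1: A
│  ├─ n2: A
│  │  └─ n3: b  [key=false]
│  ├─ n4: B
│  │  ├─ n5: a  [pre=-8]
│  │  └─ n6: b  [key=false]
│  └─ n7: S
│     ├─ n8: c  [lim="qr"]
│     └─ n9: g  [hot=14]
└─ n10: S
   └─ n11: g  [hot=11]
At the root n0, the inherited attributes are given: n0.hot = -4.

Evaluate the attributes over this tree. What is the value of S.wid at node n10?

9

1. n0.hot = -4  [given at root]
2. n1.mk = 30  [S₀.hot * 3 + 42]
3. n1.live = true  [S₀.hot > -5]
4. n2.mk = 4  [A₀.mk - 26]
5. n2.live = false  [A₀.live == false]
6. n3.key = false  [terminal]
7. n2.ok = -5  [-5]
8. n4.tag = "ku"  ["ku"]
9. n4.acc = 1  [A₁.ok * -2 - 9]
10. n4.off = true  [true]
11. n5.pre = -8  [terminal]
12. n6.key = false  [terminal]
13. n4.idx = true  [b.key == false]
14. n7.hot = -3  [-3]
15. n8.lim = "qr"  [terminal]
16. n9.hot = 14  [terminal]
17. n7.depth = "qrz"  [c.lim ++ "z"]
18. n7.val = 23  [len(c.lim) + 21]
19. n7.wid = 1  [S.hot + 4]
20. n1.ok = 0  [A₁.ok + 5]
21. n10.hot = 23  [A.ok + 23]
22. n11.hot = 11  [terminal]
23. n10.depth = "pm"  ["pm"]
24. n10.val = 2  [S.hot - 21]
25. n10.wid = 9  [S.hot + g.hot - 25]
26. n0.depth = "rq"  ["rq"]
27. n0.val = 12  [A.ok + 12]
28. n0.wid = 27  [27]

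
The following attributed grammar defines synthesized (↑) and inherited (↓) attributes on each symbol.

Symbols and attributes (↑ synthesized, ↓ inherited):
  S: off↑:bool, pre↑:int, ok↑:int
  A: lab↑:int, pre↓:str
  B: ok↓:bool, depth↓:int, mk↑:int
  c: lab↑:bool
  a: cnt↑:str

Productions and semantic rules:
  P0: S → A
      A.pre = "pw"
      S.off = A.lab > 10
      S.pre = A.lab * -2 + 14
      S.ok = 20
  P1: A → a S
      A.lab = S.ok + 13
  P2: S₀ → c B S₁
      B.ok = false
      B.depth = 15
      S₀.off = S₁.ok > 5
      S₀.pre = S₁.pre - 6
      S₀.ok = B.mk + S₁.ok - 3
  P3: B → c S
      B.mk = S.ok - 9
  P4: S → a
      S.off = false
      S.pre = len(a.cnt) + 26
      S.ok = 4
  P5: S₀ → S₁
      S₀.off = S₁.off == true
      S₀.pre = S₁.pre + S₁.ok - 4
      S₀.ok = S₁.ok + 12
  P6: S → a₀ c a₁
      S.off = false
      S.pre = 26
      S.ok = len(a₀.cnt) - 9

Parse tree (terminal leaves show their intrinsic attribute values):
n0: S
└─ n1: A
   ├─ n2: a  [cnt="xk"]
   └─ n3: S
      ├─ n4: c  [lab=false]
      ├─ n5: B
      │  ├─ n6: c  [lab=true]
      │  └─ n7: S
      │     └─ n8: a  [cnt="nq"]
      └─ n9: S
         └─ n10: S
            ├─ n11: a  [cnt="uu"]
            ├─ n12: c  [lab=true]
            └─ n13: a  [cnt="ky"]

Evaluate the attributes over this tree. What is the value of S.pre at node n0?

-6

1. n1.pre = "pw"  ["pw"]
2. n2.cnt = "xk"  [terminal]
3. n4.lab = false  [terminal]
4. n5.ok = false  [false]
5. n5.depth = 15  [15]
6. n6.lab = true  [terminal]
7. n8.cnt = "nq"  [terminal]
8. n7.off = false  [false]
9. n7.pre = 28  [len(a.cnt) + 26]
10. n7.ok = 4  [4]
11. n5.mk = -5  [S.ok - 9]
12. n11.cnt = "uu"  [terminal]
13. n12.lab = true  [terminal]
14. n13.cnt = "ky"  [terminal]
15. n10.off = false  [false]
16. n10.pre = 26  [26]
17. n10.ok = -7  [len(a₀.cnt) - 9]
18. n9.off = false  [S₁.off == true]
19. n9.pre = 15  [S₁.pre + S₁.ok - 4]
20. n9.ok = 5  [S₁.ok + 12]
21. n3.off = false  [S₁.ok > 5]
22. n3.pre = 9  [S₁.pre - 6]
23. n3.ok = -3  [B.mk + S₁.ok - 3]
24. n1.lab = 10  [S.ok + 13]
25. n0.off = false  [A.lab > 10]
26. n0.pre = -6  [A.lab * -2 + 14]
27. n0.ok = 20  [20]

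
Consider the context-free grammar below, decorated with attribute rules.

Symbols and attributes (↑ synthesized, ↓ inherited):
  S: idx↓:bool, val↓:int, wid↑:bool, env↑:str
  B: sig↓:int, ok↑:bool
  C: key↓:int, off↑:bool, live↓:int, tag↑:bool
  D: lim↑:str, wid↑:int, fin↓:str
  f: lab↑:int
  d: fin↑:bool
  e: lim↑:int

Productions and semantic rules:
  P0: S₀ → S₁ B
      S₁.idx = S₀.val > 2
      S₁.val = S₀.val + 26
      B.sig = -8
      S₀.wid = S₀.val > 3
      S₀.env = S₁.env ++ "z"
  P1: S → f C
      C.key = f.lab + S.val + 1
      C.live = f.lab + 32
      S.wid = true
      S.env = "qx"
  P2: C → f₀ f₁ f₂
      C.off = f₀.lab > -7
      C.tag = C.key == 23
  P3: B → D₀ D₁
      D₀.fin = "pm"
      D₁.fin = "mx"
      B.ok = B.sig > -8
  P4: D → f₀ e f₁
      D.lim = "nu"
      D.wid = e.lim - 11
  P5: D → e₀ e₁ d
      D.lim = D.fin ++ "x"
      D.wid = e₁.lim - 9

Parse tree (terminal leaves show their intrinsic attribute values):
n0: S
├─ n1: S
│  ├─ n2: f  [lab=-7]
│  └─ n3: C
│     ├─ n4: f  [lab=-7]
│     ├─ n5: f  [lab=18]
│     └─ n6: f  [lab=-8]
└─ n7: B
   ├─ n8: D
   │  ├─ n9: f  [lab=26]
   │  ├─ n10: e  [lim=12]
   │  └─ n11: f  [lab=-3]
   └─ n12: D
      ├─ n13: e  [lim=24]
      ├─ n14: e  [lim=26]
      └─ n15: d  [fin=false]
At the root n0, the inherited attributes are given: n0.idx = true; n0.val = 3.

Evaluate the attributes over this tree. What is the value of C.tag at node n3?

1. n0.idx = true  [given at root]
2. n0.val = 3  [given at root]
3. n1.idx = true  [S₀.val > 2]
4. n1.val = 29  [S₀.val + 26]
5. n2.lab = -7  [terminal]
6. n3.key = 23  [f.lab + S.val + 1]
7. n3.live = 25  [f.lab + 32]
8. n4.lab = -7  [terminal]
9. n5.lab = 18  [terminal]
10. n6.lab = -8  [terminal]
11. n3.off = false  [f₀.lab > -7]
12. n3.tag = true  [C.key == 23]
13. n1.wid = true  [true]
14. n1.env = "qx"  ["qx"]
15. n7.sig = -8  [-8]
16. n8.fin = "pm"  ["pm"]
17. n9.lab = 26  [terminal]
18. n10.lim = 12  [terminal]
19. n11.lab = -3  [terminal]
20. n8.lim = "nu"  ["nu"]
21. n8.wid = 1  [e.lim - 11]
22. n12.fin = "mx"  ["mx"]
23. n13.lim = 24  [terminal]
24. n14.lim = 26  [terminal]
25. n15.fin = false  [terminal]
26. n12.lim = "mxx"  [D.fin ++ "x"]
27. n12.wid = 17  [e₁.lim - 9]
28. n7.ok = false  [B.sig > -8]
29. n0.wid = false  [S₀.val > 3]
30. n0.env = "qxz"  [S₁.env ++ "z"]

true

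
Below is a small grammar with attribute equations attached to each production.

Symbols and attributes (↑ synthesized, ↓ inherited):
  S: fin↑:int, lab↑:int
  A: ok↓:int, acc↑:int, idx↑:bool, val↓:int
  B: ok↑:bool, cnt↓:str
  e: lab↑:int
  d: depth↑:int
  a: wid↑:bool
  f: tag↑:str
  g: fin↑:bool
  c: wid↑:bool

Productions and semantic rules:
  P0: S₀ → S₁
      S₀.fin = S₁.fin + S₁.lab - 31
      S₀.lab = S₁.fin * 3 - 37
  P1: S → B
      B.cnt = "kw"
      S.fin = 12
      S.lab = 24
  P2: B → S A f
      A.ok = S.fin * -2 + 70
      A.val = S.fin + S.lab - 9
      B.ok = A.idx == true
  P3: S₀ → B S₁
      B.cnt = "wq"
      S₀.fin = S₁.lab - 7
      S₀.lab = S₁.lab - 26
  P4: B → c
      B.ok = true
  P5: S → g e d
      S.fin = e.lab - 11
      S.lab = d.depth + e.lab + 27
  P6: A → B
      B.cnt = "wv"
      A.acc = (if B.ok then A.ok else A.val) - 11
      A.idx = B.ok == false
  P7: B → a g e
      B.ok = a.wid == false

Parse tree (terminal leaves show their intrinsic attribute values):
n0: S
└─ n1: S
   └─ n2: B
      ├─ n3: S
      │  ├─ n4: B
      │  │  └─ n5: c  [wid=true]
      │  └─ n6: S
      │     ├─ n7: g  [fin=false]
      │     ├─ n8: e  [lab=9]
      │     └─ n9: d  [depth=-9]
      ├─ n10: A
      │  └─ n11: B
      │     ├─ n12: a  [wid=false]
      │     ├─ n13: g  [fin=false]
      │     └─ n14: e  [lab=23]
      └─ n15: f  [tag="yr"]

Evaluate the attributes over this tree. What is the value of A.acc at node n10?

1. n2.cnt = "kw"  ["kw"]
2. n4.cnt = "wq"  ["wq"]
3. n5.wid = true  [terminal]
4. n4.ok = true  [true]
5. n7.fin = false  [terminal]
6. n8.lab = 9  [terminal]
7. n9.depth = -9  [terminal]
8. n6.fin = -2  [e.lab - 11]
9. n6.lab = 27  [d.depth + e.lab + 27]
10. n3.fin = 20  [S₁.lab - 7]
11. n3.lab = 1  [S₁.lab - 26]
12. n10.ok = 30  [S.fin * -2 + 70]
13. n10.val = 12  [S.fin + S.lab - 9]
14. n11.cnt = "wv"  ["wv"]
15. n12.wid = false  [terminal]
16. n13.fin = false  [terminal]
17. n14.lab = 23  [terminal]
18. n11.ok = true  [a.wid == false]
19. n10.acc = 19  [(if B.ok then A.ok else A.val) - 11]
20. n10.idx = false  [B.ok == false]
21. n15.tag = "yr"  [terminal]
22. n2.ok = false  [A.idx == true]
23. n1.fin = 12  [12]
24. n1.lab = 24  [24]
25. n0.fin = 5  [S₁.fin + S₁.lab - 31]
26. n0.lab = -1  [S₁.fin * 3 - 37]

19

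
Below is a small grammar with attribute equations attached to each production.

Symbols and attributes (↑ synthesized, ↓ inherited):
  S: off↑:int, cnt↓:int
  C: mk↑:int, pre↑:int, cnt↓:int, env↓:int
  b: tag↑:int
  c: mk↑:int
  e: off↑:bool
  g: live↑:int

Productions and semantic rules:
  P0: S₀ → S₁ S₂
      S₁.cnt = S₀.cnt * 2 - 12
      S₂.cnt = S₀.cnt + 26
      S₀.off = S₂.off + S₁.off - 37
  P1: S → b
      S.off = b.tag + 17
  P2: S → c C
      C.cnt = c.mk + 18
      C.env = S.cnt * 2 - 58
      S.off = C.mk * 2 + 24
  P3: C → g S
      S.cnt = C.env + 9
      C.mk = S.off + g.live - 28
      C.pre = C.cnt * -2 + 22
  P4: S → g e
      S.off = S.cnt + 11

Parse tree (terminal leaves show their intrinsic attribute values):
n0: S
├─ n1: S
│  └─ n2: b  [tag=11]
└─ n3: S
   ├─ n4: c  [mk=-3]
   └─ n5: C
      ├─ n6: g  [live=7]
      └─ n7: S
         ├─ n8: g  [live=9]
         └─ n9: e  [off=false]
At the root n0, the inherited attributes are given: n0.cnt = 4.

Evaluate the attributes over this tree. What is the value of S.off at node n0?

17

1. n0.cnt = 4  [given at root]
2. n1.cnt = -4  [S₀.cnt * 2 - 12]
3. n2.tag = 11  [terminal]
4. n1.off = 28  [b.tag + 17]
5. n3.cnt = 30  [S₀.cnt + 26]
6. n4.mk = -3  [terminal]
7. n5.cnt = 15  [c.mk + 18]
8. n5.env = 2  [S.cnt * 2 - 58]
9. n6.live = 7  [terminal]
10. n7.cnt = 11  [C.env + 9]
11. n8.live = 9  [terminal]
12. n9.off = false  [terminal]
13. n7.off = 22  [S.cnt + 11]
14. n5.mk = 1  [S.off + g.live - 28]
15. n5.pre = -8  [C.cnt * -2 + 22]
16. n3.off = 26  [C.mk * 2 + 24]
17. n0.off = 17  [S₂.off + S₁.off - 37]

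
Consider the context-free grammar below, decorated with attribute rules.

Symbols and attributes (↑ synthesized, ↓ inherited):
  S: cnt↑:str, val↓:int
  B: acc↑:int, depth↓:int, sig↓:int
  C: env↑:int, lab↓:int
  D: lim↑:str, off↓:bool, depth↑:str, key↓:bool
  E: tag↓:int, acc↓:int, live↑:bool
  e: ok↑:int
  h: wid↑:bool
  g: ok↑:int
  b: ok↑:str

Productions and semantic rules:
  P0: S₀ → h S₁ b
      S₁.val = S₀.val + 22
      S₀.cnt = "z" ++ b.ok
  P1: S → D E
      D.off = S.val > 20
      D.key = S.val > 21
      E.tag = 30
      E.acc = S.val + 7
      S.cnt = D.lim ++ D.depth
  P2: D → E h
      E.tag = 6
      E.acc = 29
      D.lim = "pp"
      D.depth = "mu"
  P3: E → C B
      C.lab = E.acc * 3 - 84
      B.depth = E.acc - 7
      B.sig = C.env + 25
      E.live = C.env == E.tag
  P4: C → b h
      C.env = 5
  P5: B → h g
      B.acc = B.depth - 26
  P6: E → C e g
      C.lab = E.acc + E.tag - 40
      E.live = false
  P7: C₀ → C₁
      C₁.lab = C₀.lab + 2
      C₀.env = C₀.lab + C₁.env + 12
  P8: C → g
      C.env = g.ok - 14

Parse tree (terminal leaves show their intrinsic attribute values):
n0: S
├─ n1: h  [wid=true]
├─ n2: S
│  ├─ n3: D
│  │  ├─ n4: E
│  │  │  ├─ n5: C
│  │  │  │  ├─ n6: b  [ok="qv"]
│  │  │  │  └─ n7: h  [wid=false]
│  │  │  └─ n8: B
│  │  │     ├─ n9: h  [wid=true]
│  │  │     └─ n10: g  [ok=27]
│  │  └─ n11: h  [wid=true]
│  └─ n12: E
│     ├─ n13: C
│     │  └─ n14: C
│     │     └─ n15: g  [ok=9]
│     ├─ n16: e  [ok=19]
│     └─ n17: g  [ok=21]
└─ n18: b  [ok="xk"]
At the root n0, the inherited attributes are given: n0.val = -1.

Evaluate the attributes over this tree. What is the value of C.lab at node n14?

1. n0.val = -1  [given at root]
2. n1.wid = true  [terminal]
3. n2.val = 21  [S₀.val + 22]
4. n3.off = true  [S.val > 20]
5. n3.key = false  [S.val > 21]
6. n4.tag = 6  [6]
7. n4.acc = 29  [29]
8. n5.lab = 3  [E.acc * 3 - 84]
9. n6.ok = "qv"  [terminal]
10. n7.wid = false  [terminal]
11. n5.env = 5  [5]
12. n8.depth = 22  [E.acc - 7]
13. n8.sig = 30  [C.env + 25]
14. n9.wid = true  [terminal]
15. n10.ok = 27  [terminal]
16. n8.acc = -4  [B.depth - 26]
17. n4.live = false  [C.env == E.tag]
18. n11.wid = true  [terminal]
19. n3.lim = "pp"  ["pp"]
20. n3.depth = "mu"  ["mu"]
21. n12.tag = 30  [30]
22. n12.acc = 28  [S.val + 7]
23. n13.lab = 18  [E.acc + E.tag - 40]
24. n14.lab = 20  [C₀.lab + 2]
25. n15.ok = 9  [terminal]
26. n14.env = -5  [g.ok - 14]
27. n13.env = 25  [C₀.lab + C₁.env + 12]
28. n16.ok = 19  [terminal]
29. n17.ok = 21  [terminal]
30. n12.live = false  [false]
31. n2.cnt = "ppmu"  [D.lim ++ D.depth]
32. n18.ok = "xk"  [terminal]
33. n0.cnt = "zxk"  ["z" ++ b.ok]

20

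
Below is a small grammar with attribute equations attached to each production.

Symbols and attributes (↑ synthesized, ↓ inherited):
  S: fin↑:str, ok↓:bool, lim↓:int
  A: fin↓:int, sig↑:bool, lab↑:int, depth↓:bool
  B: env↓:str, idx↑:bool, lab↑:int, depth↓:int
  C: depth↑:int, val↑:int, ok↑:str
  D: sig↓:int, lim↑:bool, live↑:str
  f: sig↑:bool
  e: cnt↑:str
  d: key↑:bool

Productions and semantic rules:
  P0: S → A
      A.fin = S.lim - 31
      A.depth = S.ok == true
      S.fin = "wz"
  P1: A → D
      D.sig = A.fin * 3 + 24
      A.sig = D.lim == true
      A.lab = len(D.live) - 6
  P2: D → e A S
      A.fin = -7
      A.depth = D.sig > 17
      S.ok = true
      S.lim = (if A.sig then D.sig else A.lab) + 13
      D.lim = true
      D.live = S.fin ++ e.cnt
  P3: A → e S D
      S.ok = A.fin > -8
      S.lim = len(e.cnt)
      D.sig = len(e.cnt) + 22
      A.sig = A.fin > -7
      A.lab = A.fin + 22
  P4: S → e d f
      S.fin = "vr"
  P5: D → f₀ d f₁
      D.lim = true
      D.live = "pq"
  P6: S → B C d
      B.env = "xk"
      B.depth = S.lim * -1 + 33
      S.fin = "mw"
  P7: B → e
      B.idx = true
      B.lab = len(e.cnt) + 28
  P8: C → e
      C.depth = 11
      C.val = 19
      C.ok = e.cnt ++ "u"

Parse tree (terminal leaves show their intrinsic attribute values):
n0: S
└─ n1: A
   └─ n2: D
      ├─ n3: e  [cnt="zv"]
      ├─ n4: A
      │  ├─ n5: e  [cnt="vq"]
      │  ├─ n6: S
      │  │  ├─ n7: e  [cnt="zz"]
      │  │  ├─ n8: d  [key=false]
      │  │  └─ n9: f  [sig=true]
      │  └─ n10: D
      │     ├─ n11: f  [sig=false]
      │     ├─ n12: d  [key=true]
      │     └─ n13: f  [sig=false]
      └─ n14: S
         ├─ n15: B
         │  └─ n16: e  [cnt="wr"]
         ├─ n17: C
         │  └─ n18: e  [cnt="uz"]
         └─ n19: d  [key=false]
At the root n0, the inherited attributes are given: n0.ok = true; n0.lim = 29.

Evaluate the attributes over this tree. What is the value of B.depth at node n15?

5

1. n0.ok = true  [given at root]
2. n0.lim = 29  [given at root]
3. n1.fin = -2  [S.lim - 31]
4. n1.depth = true  [S.ok == true]
5. n2.sig = 18  [A.fin * 3 + 24]
6. n3.cnt = "zv"  [terminal]
7. n4.fin = -7  [-7]
8. n4.depth = true  [D.sig > 17]
9. n5.cnt = "vq"  [terminal]
10. n6.ok = true  [A.fin > -8]
11. n6.lim = 2  [len(e.cnt)]
12. n7.cnt = "zz"  [terminal]
13. n8.key = false  [terminal]
14. n9.sig = true  [terminal]
15. n6.fin = "vr"  ["vr"]
16. n10.sig = 24  [len(e.cnt) + 22]
17. n11.sig = false  [terminal]
18. n12.key = true  [terminal]
19. n13.sig = false  [terminal]
20. n10.lim = true  [true]
21. n10.live = "pq"  ["pq"]
22. n4.sig = false  [A.fin > -7]
23. n4.lab = 15  [A.fin + 22]
24. n14.ok = true  [true]
25. n14.lim = 28  [(if A.sig then D.sig else A.lab) + 13]
26. n15.env = "xk"  ["xk"]
27. n15.depth = 5  [S.lim * -1 + 33]
28. n16.cnt = "wr"  [terminal]
29. n15.idx = true  [true]
30. n15.lab = 30  [len(e.cnt) + 28]
31. n18.cnt = "uz"  [terminal]
32. n17.depth = 11  [11]
33. n17.val = 19  [19]
34. n17.ok = "uzu"  [e.cnt ++ "u"]
35. n19.key = false  [terminal]
36. n14.fin = "mw"  ["mw"]
37. n2.lim = true  [true]
38. n2.live = "mwzv"  [S.fin ++ e.cnt]
39. n1.sig = true  [D.lim == true]
40. n1.lab = -2  [len(D.live) - 6]
41. n0.fin = "wz"  ["wz"]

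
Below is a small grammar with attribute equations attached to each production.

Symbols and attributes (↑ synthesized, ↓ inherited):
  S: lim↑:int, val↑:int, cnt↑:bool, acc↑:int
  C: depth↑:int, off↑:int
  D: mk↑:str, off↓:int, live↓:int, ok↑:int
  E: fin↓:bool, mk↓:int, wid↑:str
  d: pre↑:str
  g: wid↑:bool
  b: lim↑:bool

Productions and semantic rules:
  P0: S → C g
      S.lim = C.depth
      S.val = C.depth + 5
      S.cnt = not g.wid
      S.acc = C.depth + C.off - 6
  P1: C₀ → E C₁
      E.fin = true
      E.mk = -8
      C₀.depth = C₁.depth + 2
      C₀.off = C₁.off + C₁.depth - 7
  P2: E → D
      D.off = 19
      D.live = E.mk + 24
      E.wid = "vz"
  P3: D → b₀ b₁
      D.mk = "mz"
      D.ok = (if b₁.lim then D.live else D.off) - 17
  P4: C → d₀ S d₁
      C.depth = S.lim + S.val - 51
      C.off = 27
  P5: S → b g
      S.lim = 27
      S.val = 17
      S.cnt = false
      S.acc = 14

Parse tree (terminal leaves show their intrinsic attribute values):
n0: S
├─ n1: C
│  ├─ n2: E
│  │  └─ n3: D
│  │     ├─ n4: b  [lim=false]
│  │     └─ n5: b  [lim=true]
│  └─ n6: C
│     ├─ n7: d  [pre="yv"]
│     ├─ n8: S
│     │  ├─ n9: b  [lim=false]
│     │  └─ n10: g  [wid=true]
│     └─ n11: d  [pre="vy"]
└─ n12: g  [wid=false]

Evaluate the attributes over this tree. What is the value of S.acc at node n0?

1. n2.fin = true  [true]
2. n2.mk = -8  [-8]
3. n3.off = 19  [19]
4. n3.live = 16  [E.mk + 24]
5. n4.lim = false  [terminal]
6. n5.lim = true  [terminal]
7. n3.mk = "mz"  ["mz"]
8. n3.ok = -1  [(if b₁.lim then D.live else D.off) - 17]
9. n2.wid = "vz"  ["vz"]
10. n7.pre = "yv"  [terminal]
11. n9.lim = false  [terminal]
12. n10.wid = true  [terminal]
13. n8.lim = 27  [27]
14. n8.val = 17  [17]
15. n8.cnt = false  [false]
16. n8.acc = 14  [14]
17. n11.pre = "vy"  [terminal]
18. n6.depth = -7  [S.lim + S.val - 51]
19. n6.off = 27  [27]
20. n1.depth = -5  [C₁.depth + 2]
21. n1.off = 13  [C₁.off + C₁.depth - 7]
22. n12.wid = false  [terminal]
23. n0.lim = -5  [C.depth]
24. n0.val = 0  [C.depth + 5]
25. n0.cnt = true  [not g.wid]
26. n0.acc = 2  [C.depth + C.off - 6]

2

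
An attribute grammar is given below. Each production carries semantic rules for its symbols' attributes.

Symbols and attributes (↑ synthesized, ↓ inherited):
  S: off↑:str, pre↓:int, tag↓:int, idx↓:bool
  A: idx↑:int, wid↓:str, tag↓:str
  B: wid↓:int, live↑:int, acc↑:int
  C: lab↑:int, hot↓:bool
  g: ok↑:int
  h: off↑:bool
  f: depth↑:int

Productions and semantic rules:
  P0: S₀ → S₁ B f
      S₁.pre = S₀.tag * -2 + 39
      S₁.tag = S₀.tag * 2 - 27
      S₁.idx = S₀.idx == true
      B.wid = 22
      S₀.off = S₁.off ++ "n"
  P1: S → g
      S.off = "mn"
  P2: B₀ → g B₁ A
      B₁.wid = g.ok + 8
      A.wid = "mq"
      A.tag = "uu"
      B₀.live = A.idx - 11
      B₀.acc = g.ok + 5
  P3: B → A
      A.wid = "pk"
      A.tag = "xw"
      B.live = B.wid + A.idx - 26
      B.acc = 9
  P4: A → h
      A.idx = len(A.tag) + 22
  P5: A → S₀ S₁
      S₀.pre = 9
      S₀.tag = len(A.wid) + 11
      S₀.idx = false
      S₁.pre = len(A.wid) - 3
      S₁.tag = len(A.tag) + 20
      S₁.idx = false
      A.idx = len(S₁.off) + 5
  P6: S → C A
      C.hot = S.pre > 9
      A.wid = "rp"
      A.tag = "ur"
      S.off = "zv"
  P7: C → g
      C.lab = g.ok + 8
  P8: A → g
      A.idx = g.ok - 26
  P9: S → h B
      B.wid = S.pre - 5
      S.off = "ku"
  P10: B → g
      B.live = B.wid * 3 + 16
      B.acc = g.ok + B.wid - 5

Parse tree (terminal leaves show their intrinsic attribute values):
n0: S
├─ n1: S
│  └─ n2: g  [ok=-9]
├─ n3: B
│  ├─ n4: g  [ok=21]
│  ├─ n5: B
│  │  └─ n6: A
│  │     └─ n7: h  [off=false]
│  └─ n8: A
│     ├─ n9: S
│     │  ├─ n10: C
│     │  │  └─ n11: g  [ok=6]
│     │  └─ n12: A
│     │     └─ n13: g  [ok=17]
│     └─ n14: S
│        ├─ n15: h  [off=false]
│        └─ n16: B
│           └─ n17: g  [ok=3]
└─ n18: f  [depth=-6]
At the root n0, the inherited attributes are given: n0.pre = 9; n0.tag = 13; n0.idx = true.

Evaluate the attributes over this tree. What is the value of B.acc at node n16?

1. n0.pre = 9  [given at root]
2. n0.tag = 13  [given at root]
3. n0.idx = true  [given at root]
4. n1.pre = 13  [S₀.tag * -2 + 39]
5. n1.tag = -1  [S₀.tag * 2 - 27]
6. n1.idx = true  [S₀.idx == true]
7. n2.ok = -9  [terminal]
8. n1.off = "mn"  ["mn"]
9. n3.wid = 22  [22]
10. n4.ok = 21  [terminal]
11. n5.wid = 29  [g.ok + 8]
12. n6.wid = "pk"  ["pk"]
13. n6.tag = "xw"  ["xw"]
14. n7.off = false  [terminal]
15. n6.idx = 24  [len(A.tag) + 22]
16. n5.live = 27  [B.wid + A.idx - 26]
17. n5.acc = 9  [9]
18. n8.wid = "mq"  ["mq"]
19. n8.tag = "uu"  ["uu"]
20. n9.pre = 9  [9]
21. n9.tag = 13  [len(A.wid) + 11]
22. n9.idx = false  [false]
23. n10.hot = false  [S.pre > 9]
24. n11.ok = 6  [terminal]
25. n10.lab = 14  [g.ok + 8]
26. n12.wid = "rp"  ["rp"]
27. n12.tag = "ur"  ["ur"]
28. n13.ok = 17  [terminal]
29. n12.idx = -9  [g.ok - 26]
30. n9.off = "zv"  ["zv"]
31. n14.pre = -1  [len(A.wid) - 3]
32. n14.tag = 22  [len(A.tag) + 20]
33. n14.idx = false  [false]
34. n15.off = false  [terminal]
35. n16.wid = -6  [S.pre - 5]
36. n17.ok = 3  [terminal]
37. n16.live = -2  [B.wid * 3 + 16]
38. n16.acc = -8  [g.ok + B.wid - 5]
39. n14.off = "ku"  ["ku"]
40. n8.idx = 7  [len(S₁.off) + 5]
41. n3.live = -4  [A.idx - 11]
42. n3.acc = 26  [g.ok + 5]
43. n18.depth = -6  [terminal]
44. n0.off = "mnn"  [S₁.off ++ "n"]

-8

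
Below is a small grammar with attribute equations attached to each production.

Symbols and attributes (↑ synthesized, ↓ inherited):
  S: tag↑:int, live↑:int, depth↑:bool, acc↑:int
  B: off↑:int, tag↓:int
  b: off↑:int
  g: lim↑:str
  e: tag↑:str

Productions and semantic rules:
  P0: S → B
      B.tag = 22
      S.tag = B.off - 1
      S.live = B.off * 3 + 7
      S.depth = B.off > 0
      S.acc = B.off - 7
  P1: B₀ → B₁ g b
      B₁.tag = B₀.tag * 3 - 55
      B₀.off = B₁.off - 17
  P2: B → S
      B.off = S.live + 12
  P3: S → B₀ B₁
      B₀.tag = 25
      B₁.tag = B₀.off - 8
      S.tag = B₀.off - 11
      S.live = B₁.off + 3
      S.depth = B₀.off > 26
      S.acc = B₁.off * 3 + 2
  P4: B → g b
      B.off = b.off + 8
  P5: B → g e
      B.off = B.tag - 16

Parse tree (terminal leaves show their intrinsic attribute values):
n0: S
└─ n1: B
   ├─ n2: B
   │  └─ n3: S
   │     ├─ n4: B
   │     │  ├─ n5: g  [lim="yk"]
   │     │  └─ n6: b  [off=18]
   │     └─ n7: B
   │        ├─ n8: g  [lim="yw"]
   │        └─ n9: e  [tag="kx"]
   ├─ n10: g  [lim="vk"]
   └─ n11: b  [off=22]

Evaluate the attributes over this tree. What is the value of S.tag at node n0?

1. n1.tag = 22  [22]
2. n2.tag = 11  [B₀.tag * 3 - 55]
3. n4.tag = 25  [25]
4. n5.lim = "yk"  [terminal]
5. n6.off = 18  [terminal]
6. n4.off = 26  [b.off + 8]
7. n7.tag = 18  [B₀.off - 8]
8. n8.lim = "yw"  [terminal]
9. n9.tag = "kx"  [terminal]
10. n7.off = 2  [B.tag - 16]
11. n3.tag = 15  [B₀.off - 11]
12. n3.live = 5  [B₁.off + 3]
13. n3.depth = false  [B₀.off > 26]
14. n3.acc = 8  [B₁.off * 3 + 2]
15. n2.off = 17  [S.live + 12]
16. n10.lim = "vk"  [terminal]
17. n11.off = 22  [terminal]
18. n1.off = 0  [B₁.off - 17]
19. n0.tag = -1  [B.off - 1]
20. n0.live = 7  [B.off * 3 + 7]
21. n0.depth = false  [B.off > 0]
22. n0.acc = -7  [B.off - 7]

-1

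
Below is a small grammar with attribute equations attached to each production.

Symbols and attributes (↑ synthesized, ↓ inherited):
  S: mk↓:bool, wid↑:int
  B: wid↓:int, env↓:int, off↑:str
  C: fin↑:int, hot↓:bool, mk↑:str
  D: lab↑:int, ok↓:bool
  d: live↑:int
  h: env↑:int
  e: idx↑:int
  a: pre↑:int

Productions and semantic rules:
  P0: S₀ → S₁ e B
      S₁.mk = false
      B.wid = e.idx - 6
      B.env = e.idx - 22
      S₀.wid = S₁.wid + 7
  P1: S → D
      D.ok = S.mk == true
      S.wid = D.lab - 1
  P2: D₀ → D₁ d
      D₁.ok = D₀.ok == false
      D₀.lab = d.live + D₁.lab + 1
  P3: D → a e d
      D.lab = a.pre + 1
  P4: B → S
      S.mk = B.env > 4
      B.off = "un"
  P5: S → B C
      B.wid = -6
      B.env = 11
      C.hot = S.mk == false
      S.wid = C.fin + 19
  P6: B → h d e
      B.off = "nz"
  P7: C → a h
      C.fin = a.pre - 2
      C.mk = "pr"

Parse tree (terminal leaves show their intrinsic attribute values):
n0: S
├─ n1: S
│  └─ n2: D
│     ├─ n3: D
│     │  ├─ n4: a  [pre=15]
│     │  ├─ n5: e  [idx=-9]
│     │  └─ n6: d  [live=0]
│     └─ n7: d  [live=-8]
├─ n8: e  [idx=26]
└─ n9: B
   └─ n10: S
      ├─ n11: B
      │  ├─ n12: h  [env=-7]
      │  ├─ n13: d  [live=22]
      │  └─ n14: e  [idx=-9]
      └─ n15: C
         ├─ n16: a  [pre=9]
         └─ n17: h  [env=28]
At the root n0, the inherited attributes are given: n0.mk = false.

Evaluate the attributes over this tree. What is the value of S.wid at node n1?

8

1. n0.mk = false  [given at root]
2. n1.mk = false  [false]
3. n2.ok = false  [S.mk == true]
4. n3.ok = true  [D₀.ok == false]
5. n4.pre = 15  [terminal]
6. n5.idx = -9  [terminal]
7. n6.live = 0  [terminal]
8. n3.lab = 16  [a.pre + 1]
9. n7.live = -8  [terminal]
10. n2.lab = 9  [d.live + D₁.lab + 1]
11. n1.wid = 8  [D.lab - 1]
12. n8.idx = 26  [terminal]
13. n9.wid = 20  [e.idx - 6]
14. n9.env = 4  [e.idx - 22]
15. n10.mk = false  [B.env > 4]
16. n11.wid = -6  [-6]
17. n11.env = 11  [11]
18. n12.env = -7  [terminal]
19. n13.live = 22  [terminal]
20. n14.idx = -9  [terminal]
21. n11.off = "nz"  ["nz"]
22. n15.hot = true  [S.mk == false]
23. n16.pre = 9  [terminal]
24. n17.env = 28  [terminal]
25. n15.fin = 7  [a.pre - 2]
26. n15.mk = "pr"  ["pr"]
27. n10.wid = 26  [C.fin + 19]
28. n9.off = "un"  ["un"]
29. n0.wid = 15  [S₁.wid + 7]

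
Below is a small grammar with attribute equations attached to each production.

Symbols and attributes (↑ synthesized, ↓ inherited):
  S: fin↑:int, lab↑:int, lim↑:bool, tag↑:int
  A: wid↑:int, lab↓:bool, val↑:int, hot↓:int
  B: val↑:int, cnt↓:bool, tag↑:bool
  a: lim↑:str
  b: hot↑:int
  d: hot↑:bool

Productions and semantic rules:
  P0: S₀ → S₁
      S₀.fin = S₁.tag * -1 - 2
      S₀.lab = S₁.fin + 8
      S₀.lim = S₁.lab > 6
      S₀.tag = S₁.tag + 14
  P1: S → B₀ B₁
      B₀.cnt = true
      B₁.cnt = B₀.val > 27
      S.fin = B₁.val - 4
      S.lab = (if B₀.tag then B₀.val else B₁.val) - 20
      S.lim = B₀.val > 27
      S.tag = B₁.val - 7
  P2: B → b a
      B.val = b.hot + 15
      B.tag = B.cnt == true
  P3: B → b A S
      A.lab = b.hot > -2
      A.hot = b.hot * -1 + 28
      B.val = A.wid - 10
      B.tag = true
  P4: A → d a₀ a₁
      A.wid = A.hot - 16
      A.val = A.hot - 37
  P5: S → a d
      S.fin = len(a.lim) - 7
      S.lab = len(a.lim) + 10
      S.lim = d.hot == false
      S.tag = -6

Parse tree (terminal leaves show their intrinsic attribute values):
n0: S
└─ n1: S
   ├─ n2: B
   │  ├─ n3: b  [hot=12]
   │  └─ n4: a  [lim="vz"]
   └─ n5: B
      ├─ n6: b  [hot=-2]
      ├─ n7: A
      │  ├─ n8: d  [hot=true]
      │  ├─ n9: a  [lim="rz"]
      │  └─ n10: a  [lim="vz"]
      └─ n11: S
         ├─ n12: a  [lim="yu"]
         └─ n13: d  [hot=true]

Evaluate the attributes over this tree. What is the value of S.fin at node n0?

1. n2.cnt = true  [true]
2. n3.hot = 12  [terminal]
3. n4.lim = "vz"  [terminal]
4. n2.val = 27  [b.hot + 15]
5. n2.tag = true  [B.cnt == true]
6. n5.cnt = false  [B₀.val > 27]
7. n6.hot = -2  [terminal]
8. n7.lab = false  [b.hot > -2]
9. n7.hot = 30  [b.hot * -1 + 28]
10. n8.hot = true  [terminal]
11. n9.lim = "rz"  [terminal]
12. n10.lim = "vz"  [terminal]
13. n7.wid = 14  [A.hot - 16]
14. n7.val = -7  [A.hot - 37]
15. n12.lim = "yu"  [terminal]
16. n13.hot = true  [terminal]
17. n11.fin = -5  [len(a.lim) - 7]
18. n11.lab = 12  [len(a.lim) + 10]
19. n11.lim = false  [d.hot == false]
20. n11.tag = -6  [-6]
21. n5.val = 4  [A.wid - 10]
22. n5.tag = true  [true]
23. n1.fin = 0  [B₁.val - 4]
24. n1.lab = 7  [(if B₀.tag then B₀.val else B₁.val) - 20]
25. n1.lim = false  [B₀.val > 27]
26. n1.tag = -3  [B₁.val - 7]
27. n0.fin = 1  [S₁.tag * -1 - 2]
28. n0.lab = 8  [S₁.fin + 8]
29. n0.lim = true  [S₁.lab > 6]
30. n0.tag = 11  [S₁.tag + 14]

1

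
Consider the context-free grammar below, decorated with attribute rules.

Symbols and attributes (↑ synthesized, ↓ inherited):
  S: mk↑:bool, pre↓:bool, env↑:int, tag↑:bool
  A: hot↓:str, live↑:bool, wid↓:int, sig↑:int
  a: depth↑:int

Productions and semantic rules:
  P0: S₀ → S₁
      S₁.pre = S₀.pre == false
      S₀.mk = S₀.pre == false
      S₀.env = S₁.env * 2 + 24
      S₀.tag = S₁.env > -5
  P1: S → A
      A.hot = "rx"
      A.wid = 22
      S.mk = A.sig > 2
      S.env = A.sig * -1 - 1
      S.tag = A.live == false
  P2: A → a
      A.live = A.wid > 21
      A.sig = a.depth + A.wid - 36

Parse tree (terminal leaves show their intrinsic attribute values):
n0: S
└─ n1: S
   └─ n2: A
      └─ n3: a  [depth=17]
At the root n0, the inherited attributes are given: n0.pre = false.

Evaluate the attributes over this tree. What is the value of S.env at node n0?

16

1. n0.pre = false  [given at root]
2. n1.pre = true  [S₀.pre == false]
3. n2.hot = "rx"  ["rx"]
4. n2.wid = 22  [22]
5. n3.depth = 17  [terminal]
6. n2.live = true  [A.wid > 21]
7. n2.sig = 3  [a.depth + A.wid - 36]
8. n1.mk = true  [A.sig > 2]
9. n1.env = -4  [A.sig * -1 - 1]
10. n1.tag = false  [A.live == false]
11. n0.mk = true  [S₀.pre == false]
12. n0.env = 16  [S₁.env * 2 + 24]
13. n0.tag = true  [S₁.env > -5]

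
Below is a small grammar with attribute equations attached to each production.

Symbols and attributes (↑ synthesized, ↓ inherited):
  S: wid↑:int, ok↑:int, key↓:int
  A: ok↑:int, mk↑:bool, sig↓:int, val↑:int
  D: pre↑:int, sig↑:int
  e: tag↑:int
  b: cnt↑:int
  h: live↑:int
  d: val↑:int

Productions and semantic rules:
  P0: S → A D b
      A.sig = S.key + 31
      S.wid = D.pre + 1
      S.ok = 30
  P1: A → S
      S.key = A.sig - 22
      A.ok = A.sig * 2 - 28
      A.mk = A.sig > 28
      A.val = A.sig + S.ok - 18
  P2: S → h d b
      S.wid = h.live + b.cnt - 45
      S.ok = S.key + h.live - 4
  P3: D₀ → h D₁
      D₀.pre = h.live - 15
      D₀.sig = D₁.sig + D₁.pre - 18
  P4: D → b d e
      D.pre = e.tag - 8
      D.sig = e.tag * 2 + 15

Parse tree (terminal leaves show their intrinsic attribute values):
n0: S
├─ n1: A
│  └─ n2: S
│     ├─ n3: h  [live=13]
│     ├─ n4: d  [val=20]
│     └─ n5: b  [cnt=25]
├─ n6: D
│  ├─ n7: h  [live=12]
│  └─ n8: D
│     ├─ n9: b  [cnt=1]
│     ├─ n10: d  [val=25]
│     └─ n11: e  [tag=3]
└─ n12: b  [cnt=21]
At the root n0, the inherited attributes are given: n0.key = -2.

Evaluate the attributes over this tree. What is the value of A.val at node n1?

1. n0.key = -2  [given at root]
2. n1.sig = 29  [S.key + 31]
3. n2.key = 7  [A.sig - 22]
4. n3.live = 13  [terminal]
5. n4.val = 20  [terminal]
6. n5.cnt = 25  [terminal]
7. n2.wid = -7  [h.live + b.cnt - 45]
8. n2.ok = 16  [S.key + h.live - 4]
9. n1.ok = 30  [A.sig * 2 - 28]
10. n1.mk = true  [A.sig > 28]
11. n1.val = 27  [A.sig + S.ok - 18]
12. n7.live = 12  [terminal]
13. n9.cnt = 1  [terminal]
14. n10.val = 25  [terminal]
15. n11.tag = 3  [terminal]
16. n8.pre = -5  [e.tag - 8]
17. n8.sig = 21  [e.tag * 2 + 15]
18. n6.pre = -3  [h.live - 15]
19. n6.sig = -2  [D₁.sig + D₁.pre - 18]
20. n12.cnt = 21  [terminal]
21. n0.wid = -2  [D.pre + 1]
22. n0.ok = 30  [30]

27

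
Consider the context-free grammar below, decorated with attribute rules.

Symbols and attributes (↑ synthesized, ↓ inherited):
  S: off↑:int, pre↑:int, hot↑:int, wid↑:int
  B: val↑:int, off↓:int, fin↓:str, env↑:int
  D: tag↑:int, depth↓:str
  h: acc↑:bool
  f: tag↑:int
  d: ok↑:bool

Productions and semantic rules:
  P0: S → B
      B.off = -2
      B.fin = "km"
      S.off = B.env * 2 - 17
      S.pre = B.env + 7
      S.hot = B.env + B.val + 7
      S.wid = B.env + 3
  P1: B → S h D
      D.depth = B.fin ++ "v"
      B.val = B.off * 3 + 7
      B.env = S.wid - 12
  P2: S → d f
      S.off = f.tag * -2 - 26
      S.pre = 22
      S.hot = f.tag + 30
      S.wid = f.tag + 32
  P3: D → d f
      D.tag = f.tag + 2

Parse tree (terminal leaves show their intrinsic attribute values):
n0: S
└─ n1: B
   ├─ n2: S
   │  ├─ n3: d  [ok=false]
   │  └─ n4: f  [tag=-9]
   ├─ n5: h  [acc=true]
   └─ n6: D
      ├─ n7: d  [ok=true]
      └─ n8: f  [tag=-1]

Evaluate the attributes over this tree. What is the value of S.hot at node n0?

1. n1.off = -2  [-2]
2. n1.fin = "km"  ["km"]
3. n3.ok = false  [terminal]
4. n4.tag = -9  [terminal]
5. n2.off = -8  [f.tag * -2 - 26]
6. n2.pre = 22  [22]
7. n2.hot = 21  [f.tag + 30]
8. n2.wid = 23  [f.tag + 32]
9. n5.acc = true  [terminal]
10. n6.depth = "kmv"  [B.fin ++ "v"]
11. n7.ok = true  [terminal]
12. n8.tag = -1  [terminal]
13. n6.tag = 1  [f.tag + 2]
14. n1.val = 1  [B.off * 3 + 7]
15. n1.env = 11  [S.wid - 12]
16. n0.off = 5  [B.env * 2 - 17]
17. n0.pre = 18  [B.env + 7]
18. n0.hot = 19  [B.env + B.val + 7]
19. n0.wid = 14  [B.env + 3]

19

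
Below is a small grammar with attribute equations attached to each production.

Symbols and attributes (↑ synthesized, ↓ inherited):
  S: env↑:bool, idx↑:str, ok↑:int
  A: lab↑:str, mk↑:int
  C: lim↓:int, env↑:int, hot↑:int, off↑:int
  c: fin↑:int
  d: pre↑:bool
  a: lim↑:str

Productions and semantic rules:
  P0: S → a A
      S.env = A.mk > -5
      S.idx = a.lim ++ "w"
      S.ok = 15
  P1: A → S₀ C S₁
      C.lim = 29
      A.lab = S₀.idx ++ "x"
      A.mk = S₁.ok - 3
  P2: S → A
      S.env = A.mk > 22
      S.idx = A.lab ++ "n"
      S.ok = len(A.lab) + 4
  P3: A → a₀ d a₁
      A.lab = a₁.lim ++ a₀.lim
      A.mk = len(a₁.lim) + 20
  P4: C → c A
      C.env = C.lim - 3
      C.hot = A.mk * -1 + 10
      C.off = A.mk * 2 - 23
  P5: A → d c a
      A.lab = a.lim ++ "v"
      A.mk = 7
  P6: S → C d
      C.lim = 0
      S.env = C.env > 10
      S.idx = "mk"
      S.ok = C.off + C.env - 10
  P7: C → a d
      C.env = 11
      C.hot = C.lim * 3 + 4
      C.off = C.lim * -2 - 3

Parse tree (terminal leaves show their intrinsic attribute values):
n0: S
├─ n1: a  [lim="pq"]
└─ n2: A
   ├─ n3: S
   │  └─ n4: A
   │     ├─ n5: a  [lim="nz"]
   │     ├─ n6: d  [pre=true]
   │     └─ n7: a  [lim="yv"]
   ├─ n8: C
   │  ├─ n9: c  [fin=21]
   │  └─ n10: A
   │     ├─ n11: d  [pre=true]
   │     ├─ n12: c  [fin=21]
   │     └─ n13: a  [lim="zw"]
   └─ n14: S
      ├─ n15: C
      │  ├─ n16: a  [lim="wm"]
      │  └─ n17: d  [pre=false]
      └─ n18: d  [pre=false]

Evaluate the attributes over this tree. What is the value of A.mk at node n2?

1. n1.lim = "pq"  [terminal]
2. n5.lim = "nz"  [terminal]
3. n6.pre = true  [terminal]
4. n7.lim = "yv"  [terminal]
5. n4.lab = "yvnz"  [a₁.lim ++ a₀.lim]
6. n4.mk = 22  [len(a₁.lim) + 20]
7. n3.env = false  [A.mk > 22]
8. n3.idx = "yvnzn"  [A.lab ++ "n"]
9. n3.ok = 8  [len(A.lab) + 4]
10. n8.lim = 29  [29]
11. n9.fin = 21  [terminal]
12. n11.pre = true  [terminal]
13. n12.fin = 21  [terminal]
14. n13.lim = "zw"  [terminal]
15. n10.lab = "zwv"  [a.lim ++ "v"]
16. n10.mk = 7  [7]
17. n8.env = 26  [C.lim - 3]
18. n8.hot = 3  [A.mk * -1 + 10]
19. n8.off = -9  [A.mk * 2 - 23]
20. n15.lim = 0  [0]
21. n16.lim = "wm"  [terminal]
22. n17.pre = false  [terminal]
23. n15.env = 11  [11]
24. n15.hot = 4  [C.lim * 3 + 4]
25. n15.off = -3  [C.lim * -2 - 3]
26. n18.pre = false  [terminal]
27. n14.env = true  [C.env > 10]
28. n14.idx = "mk"  ["mk"]
29. n14.ok = -2  [C.off + C.env - 10]
30. n2.lab = "yvnznx"  [S₀.idx ++ "x"]
31. n2.mk = -5  [S₁.ok - 3]
32. n0.env = false  [A.mk > -5]
33. n0.idx = "pqw"  [a.lim ++ "w"]
34. n0.ok = 15  [15]

-5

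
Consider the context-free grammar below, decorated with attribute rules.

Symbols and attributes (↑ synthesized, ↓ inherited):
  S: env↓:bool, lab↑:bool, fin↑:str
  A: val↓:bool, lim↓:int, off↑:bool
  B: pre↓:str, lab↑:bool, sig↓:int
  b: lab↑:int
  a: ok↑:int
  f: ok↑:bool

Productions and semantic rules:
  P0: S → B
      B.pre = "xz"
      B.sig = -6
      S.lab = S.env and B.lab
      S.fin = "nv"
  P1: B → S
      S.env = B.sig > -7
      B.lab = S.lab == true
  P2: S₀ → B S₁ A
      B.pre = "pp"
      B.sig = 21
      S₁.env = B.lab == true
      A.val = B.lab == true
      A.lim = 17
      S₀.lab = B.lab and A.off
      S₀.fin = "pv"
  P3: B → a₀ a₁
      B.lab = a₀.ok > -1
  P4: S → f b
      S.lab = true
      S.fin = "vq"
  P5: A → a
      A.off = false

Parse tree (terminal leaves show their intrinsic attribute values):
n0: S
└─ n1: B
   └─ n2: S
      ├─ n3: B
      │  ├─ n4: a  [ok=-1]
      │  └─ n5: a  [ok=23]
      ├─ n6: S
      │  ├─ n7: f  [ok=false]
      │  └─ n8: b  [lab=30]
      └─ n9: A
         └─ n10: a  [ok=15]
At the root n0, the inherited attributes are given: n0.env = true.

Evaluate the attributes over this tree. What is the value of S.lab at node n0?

1. n0.env = true  [given at root]
2. n1.pre = "xz"  ["xz"]
3. n1.sig = -6  [-6]
4. n2.env = true  [B.sig > -7]
5. n3.pre = "pp"  ["pp"]
6. n3.sig = 21  [21]
7. n4.ok = -1  [terminal]
8. n5.ok = 23  [terminal]
9. n3.lab = false  [a₀.ok > -1]
10. n6.env = false  [B.lab == true]
11. n7.ok = false  [terminal]
12. n8.lab = 30  [terminal]
13. n6.lab = true  [true]
14. n6.fin = "vq"  ["vq"]
15. n9.val = false  [B.lab == true]
16. n9.lim = 17  [17]
17. n10.ok = 15  [terminal]
18. n9.off = false  [false]
19. n2.lab = false  [B.lab and A.off]
20. n2.fin = "pv"  ["pv"]
21. n1.lab = false  [S.lab == true]
22. n0.lab = false  [S.env and B.lab]
23. n0.fin = "nv"  ["nv"]

false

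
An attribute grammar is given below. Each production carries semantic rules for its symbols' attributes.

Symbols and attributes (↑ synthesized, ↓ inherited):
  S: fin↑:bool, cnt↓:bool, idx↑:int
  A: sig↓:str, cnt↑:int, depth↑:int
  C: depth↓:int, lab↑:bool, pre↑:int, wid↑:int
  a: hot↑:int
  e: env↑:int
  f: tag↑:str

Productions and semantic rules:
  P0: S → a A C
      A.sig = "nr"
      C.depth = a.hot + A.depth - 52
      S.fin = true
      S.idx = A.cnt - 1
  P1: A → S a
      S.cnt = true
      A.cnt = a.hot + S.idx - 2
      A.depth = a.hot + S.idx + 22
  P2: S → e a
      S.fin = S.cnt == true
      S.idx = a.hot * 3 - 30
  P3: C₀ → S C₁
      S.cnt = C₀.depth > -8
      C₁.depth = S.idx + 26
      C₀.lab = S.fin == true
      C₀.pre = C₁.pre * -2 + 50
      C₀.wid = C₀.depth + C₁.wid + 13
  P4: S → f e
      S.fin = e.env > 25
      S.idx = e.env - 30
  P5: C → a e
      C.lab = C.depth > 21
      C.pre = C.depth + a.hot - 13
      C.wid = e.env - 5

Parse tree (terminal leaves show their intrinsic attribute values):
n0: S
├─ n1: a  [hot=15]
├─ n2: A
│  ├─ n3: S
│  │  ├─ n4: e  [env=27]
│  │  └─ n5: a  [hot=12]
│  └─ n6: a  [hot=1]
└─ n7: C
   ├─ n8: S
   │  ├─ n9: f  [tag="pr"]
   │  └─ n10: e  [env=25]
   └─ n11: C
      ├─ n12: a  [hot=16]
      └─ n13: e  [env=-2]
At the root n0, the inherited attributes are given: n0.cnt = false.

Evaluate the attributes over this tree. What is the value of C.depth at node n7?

-8

1. n0.cnt = false  [given at root]
2. n1.hot = 15  [terminal]
3. n2.sig = "nr"  ["nr"]
4. n3.cnt = true  [true]
5. n4.env = 27  [terminal]
6. n5.hot = 12  [terminal]
7. n3.fin = true  [S.cnt == true]
8. n3.idx = 6  [a.hot * 3 - 30]
9. n6.hot = 1  [terminal]
10. n2.cnt = 5  [a.hot + S.idx - 2]
11. n2.depth = 29  [a.hot + S.idx + 22]
12. n7.depth = -8  [a.hot + A.depth - 52]
13. n8.cnt = false  [C₀.depth > -8]
14. n9.tag = "pr"  [terminal]
15. n10.env = 25  [terminal]
16. n8.fin = false  [e.env > 25]
17. n8.idx = -5  [e.env - 30]
18. n11.depth = 21  [S.idx + 26]
19. n12.hot = 16  [terminal]
20. n13.env = -2  [terminal]
21. n11.lab = false  [C.depth > 21]
22. n11.pre = 24  [C.depth + a.hot - 13]
23. n11.wid = -7  [e.env - 5]
24. n7.lab = false  [S.fin == true]
25. n7.pre = 2  [C₁.pre * -2 + 50]
26. n7.wid = -2  [C₀.depth + C₁.wid + 13]
27. n0.fin = true  [true]
28. n0.idx = 4  [A.cnt - 1]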